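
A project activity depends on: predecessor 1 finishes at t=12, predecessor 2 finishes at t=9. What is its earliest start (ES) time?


ES = max of all predecessor completion times
Predecessors: [12, 9]
ES = max(12, 9)
= 12


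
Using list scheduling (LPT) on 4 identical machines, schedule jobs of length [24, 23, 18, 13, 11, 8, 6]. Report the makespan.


Jobs (LPT sorted): [24, 23, 18, 13, 11, 8, 6]
Machines: 4
  J=24 → Machine 1 (load: 0+24=24)
  J=23 → Machine 2 (load: 0+23=23)
  J=18 → Machine 3 (load: 0+18=18)
  J=13 → Machine 4 (load: 0+13=13)
  J=11 → Machine 4 (load: 13+11=24)
  J=8 → Machine 3 (load: 18+8=26)
  J=6 → Machine 2 (load: 23+6=29)
Machine loads: [24, 29, 26, 24]
Makespan = max = 29 time units


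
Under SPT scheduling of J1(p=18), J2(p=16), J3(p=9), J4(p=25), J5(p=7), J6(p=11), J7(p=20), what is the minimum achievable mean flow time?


SPT order: J5 → J3 → J6 → J2 → J1 → J7 → J4
Completion times:
  J5: C=7
  J3: C=16
  J6: C=27
  J2: C=43
  J1: C=61
  J7: C=81
  J4: C=106
Sum = 341, n = 7
Mean flow = 341/7
= 48.71


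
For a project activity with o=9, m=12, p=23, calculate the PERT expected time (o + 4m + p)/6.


te = (o + 4m + p) / 6
= (9 + 4×12 + 23) / 6
= (9 + 48 + 23) / 6
= 80 / 6
= 13.33


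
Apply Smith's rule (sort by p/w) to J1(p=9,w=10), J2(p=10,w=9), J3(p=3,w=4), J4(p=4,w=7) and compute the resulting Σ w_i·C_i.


WSPT order (by p/w): J4 → J3 → J1 → J2
  J4: C=4, w·C=7×4=28
  J3: C=7, w·C=4×7=28
  J1: C=16, w·C=10×16=160
  J2: C=26, w·C=9×26=234
Σ w·C = 450
= 450


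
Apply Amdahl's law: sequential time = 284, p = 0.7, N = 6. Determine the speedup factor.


Amdahl's law: T_p = T × ((1-p) + p/N)
= 284 × ((1-0.7) + 0.7/6)
= 284 × (0.30 + 0.1167)
= 284 × 0.4167
= 118.33
Speedup = 284/118.33
= 2.40×


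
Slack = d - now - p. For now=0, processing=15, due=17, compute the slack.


Slack = due - current_time - processing
= 17 - 0 - 15
= 2


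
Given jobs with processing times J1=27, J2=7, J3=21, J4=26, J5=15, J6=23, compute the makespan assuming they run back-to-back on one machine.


Sequential makespan: sum all processing times
= 27 + 7 + 21 + 26 + 15 + 23
= 119 time units


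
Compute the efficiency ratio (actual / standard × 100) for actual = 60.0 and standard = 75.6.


Efficiency = (actual / standard) × 100
= (60.0 / 75.6) × 100
= 79.4%


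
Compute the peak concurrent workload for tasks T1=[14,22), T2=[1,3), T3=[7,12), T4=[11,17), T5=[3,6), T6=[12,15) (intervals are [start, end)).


Check each time point for overlaps:
  t=14: 3 tasks active (T1, T4, T6)
Max concurrent = 3


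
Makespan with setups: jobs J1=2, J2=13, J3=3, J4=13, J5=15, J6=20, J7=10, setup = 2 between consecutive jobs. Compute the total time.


Makespan = Σ processing + (n-1) × setup
= (2 + 13 + 3 + 13 + 15 + 20 + 10) + (7-1)×2
= 76 + 12
= 88 time units


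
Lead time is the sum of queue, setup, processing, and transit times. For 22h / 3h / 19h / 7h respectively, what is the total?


Lead time = queue + setup + processing + transit
= 22 + 3 + 19 + 7
= 51 hours


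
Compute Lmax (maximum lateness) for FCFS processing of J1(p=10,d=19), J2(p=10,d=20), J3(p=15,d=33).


Lateness per job (L = C - d):
  J1: C=10, d=19, L=-9
  J2: C=20, d=20, L=0
  J3: C=35, d=33, L=2
Lmax = max(-9, 0, 2)
= 2


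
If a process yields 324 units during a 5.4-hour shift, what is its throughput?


Throughput = units / time
= 324 / 5.4
= 60.0 units/hour


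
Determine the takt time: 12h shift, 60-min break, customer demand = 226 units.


Available = 12×60 - 60 = 660 min
Takt time = 660 / 226
= 2.92 min/unit


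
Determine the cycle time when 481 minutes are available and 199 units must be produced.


Cycle time = available time / demand
= 481 / 199
= 2.42 min/unit


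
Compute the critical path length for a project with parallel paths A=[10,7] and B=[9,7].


Path A: 10 + 7 = 17
Path B: 9 + 7 = 16
Critical path = longest = max(17, 16)
= 17 (Path A)


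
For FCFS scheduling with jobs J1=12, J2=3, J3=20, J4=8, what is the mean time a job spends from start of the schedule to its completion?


Completion times:
  J1: completes at 12
  J2: completes at 15
  J3: completes at 35
  J4: completes at 43
Sum = 105
Average = 105/4
= 26.25


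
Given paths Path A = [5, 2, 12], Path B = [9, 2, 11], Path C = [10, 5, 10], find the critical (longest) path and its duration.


Path A: 5 + 2 + 12 = 19
Path B: 9 + 2 + 11 = 22
Path C: 10 + 5 + 10 = 25
Critical path = longest = max(19, 22, 25)
= 25 (Path C)


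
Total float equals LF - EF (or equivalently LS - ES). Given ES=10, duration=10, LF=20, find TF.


EF = ES + duration = 10 + 10 = 20
LS = LF - duration = 20 - 10 = 10
Total Float = LF - EF = 20 - 20
(or LS - ES = 10 - 10)
= 0


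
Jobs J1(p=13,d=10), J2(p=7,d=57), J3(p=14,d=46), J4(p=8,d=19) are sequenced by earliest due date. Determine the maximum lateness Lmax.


EDD order: J1 → J4 → J3 → J2
Completion and lateness:
  J1: C=13, d=10, L=13-10=3
  J4: C=21, d=19, L=21-19=2
  J3: C=35, d=46, L=35-46=-11
  J2: C=42, d=57, L=42-57=-15
Lmax = max(3, 2, -11, -15)
= 3


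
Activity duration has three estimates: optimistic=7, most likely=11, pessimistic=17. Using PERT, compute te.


te = (o + 4m + p) / 6
= (7 + 4×11 + 17) / 6
= (7 + 44 + 17) / 6
= 68 / 6
= 11.33


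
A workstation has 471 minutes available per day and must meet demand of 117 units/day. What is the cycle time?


Cycle time = available time / demand
= 471 / 117
= 4.03 min/unit


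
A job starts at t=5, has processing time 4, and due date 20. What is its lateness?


Completion = 5 + 4 = 9
Lateness = C - d = 9 - 20
= -11


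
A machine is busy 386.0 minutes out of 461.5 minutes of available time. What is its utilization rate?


Utilization = busy / total × 100
= 386.0 / 461.5 × 100
= 83.6%


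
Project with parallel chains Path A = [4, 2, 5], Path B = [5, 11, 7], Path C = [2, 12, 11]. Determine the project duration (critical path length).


Path A: 4 + 2 + 5 = 11
Path B: 5 + 11 + 7 = 23
Path C: 2 + 12 + 11 = 25
Critical path = longest = max(11, 23, 25)
= 25 (Path C)


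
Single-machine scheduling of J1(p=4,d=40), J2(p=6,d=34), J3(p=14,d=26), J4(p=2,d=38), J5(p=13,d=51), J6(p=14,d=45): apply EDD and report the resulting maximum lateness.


EDD order: J3 → J2 → J4 → J1 → J6 → J5
Completion and lateness:
  J3: C=14, d=26, L=14-26=-12
  J2: C=20, d=34, L=20-34=-14
  J4: C=22, d=38, L=22-38=-16
  J1: C=26, d=40, L=26-40=-14
  J6: C=40, d=45, L=40-45=-5
  J5: C=53, d=51, L=53-51=2
Lmax = max(-12, -14, -16, -14, -5, 2)
= 2


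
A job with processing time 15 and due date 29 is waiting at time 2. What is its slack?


Slack = due - current_time - processing
= 29 - 2 - 15
= 12


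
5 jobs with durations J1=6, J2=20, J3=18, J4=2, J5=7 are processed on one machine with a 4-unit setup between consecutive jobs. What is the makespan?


Makespan = Σ processing + (n-1) × setup
= (6 + 20 + 18 + 2 + 7) + (5-1)×4
= 53 + 16
= 69 time units


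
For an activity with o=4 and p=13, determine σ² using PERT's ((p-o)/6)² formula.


σ² = ((p - o) / 6)² = (p - o)² / 36
= (13 - 4)² / 36
= 9² / 36
= 81 / 36
= 2.2500


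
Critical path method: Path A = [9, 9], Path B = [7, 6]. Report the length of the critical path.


Path A: 9 + 9 = 18
Path B: 7 + 6 = 13
Critical path = longest = max(18, 13)
= 18 (Path A)


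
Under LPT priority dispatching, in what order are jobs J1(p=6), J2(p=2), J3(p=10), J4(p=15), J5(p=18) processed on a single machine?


LPT: sort by longest processing time first
  J5: p=18
  J4: p=15
  J3: p=10
  J1: p=6
  J2: p=2
Order: J5 → J4 → J3 → J1 → J2


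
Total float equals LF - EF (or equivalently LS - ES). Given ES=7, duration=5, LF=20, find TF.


EF = ES + duration = 7 + 5 = 12
LS = LF - duration = 20 - 5 = 15
Total Float = LF - EF = 20 - 12
(or LS - ES = 15 - 7)
= 8


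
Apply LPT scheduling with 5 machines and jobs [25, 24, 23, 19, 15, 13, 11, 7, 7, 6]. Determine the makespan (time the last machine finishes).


Jobs (LPT sorted): [25, 24, 23, 19, 15, 13, 11, 7, 7, 6]
Machines: 5
  J=25 → Machine 1 (load: 0+25=25)
  J=24 → Machine 2 (load: 0+24=24)
  J=23 → Machine 3 (load: 0+23=23)
  J=19 → Machine 4 (load: 0+19=19)
  J=15 → Machine 5 (load: 0+15=15)
  J=13 → Machine 5 (load: 15+13=28)
  J=11 → Machine 4 (load: 19+11=30)
  J=7 → Machine 3 (load: 23+7=30)
  J=7 → Machine 2 (load: 24+7=31)
  J=6 → Machine 1 (load: 25+6=31)
Machine loads: [31, 31, 30, 30, 28]
Makespan = max = 31 time units


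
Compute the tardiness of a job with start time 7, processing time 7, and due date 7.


Completion = start + processing = 7 + 7 = 14
Tardiness = max(0, C - d) = max(0, 14 - 7)
= max(0, 7)
= 7


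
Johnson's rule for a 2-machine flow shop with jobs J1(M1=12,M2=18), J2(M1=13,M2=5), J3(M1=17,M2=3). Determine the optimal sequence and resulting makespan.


Johnson's rule:
Group 1 (M1≤M2, sort by M1): ['J1']
Group 2 (M1>M2, sort desc M2): ['J2', 'J3']
Sequence: J1 → J2 → J3
Makespan calculation:
  J1: M1 done=12, M2 done=30
  J2: M1 done=25, M2 done=35
  J3: M1 done=42, M2 done=45
= Sequence: J1 → J2 → J3, Makespan: 45


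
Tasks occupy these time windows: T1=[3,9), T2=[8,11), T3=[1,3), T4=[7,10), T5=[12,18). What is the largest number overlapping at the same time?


Check each time point for overlaps:
  t=8: 3 tasks active (T1, T2, T4)
Max concurrent = 3


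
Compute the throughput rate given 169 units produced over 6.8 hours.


Throughput = units / time
= 169 / 6.8
= 24.9 units/hour


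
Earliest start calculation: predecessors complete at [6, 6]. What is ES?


ES = max of all predecessor completion times
Predecessors: [6, 6]
ES = max(6, 6)
= 6


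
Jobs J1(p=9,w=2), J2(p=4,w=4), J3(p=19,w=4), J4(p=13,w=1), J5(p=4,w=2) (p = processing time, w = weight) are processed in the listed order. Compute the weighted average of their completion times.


Completion times:
  J1: C=9, w×C=2×9=18
  J2: C=13, w×C=4×13=52
  J3: C=32, w×C=4×32=128
  J4: C=45, w×C=1×45=45
  J5: C=49, w×C=2×49=98
Sum w×C = 341
Sum w = 13
Weighted avg = 341/13
= 26.23


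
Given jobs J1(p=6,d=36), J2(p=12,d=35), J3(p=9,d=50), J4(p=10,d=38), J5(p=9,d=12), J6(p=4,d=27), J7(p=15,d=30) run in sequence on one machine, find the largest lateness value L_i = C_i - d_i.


Lateness per job (L = C - d):
  J1: C=6, d=36, L=-30
  J2: C=18, d=35, L=-17
  J3: C=27, d=50, L=-23
  J4: C=37, d=38, L=-1
  J5: C=46, d=12, L=34
  J6: C=50, d=27, L=23
  J7: C=65, d=30, L=35
Lmax = max(-30, -17, -23, -1, 34, 23, 35)
= 35


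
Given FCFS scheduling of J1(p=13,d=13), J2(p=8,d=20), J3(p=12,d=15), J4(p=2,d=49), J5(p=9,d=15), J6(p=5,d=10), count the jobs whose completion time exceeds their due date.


Completion vs due date:
  J1: C=13, d=13 → on time
  J2: C=21, d=20 → TARDY
  J3: C=33, d=15 → TARDY
  J4: C=35, d=49 → on time
  J5: C=44, d=15 → TARDY
  J6: C=49, d=10 → TARDY
Tardy jobs: J2, J3, J5, J6
Count = 4


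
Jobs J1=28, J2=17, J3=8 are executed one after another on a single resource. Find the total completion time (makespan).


Sequential makespan: sum all processing times
= 28 + 17 + 8
= 53 time units


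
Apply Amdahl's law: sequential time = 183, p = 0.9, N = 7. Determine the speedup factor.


Amdahl's law: T_p = T × ((1-p) + p/N)
= 183 × ((1-0.9) + 0.9/7)
= 183 × (0.10 + 0.1286)
= 183 × 0.2286
= 41.83
Speedup = 183/41.83
= 4.38×


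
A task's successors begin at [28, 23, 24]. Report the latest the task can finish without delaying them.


LF = min of all successor start times
Successors start at: [28, 23, 24]
LF = min(28, 23, 24)
= 23


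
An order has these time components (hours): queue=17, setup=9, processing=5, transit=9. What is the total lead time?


Lead time = queue + setup + processing + transit
= 17 + 9 + 5 + 9
= 40 hours


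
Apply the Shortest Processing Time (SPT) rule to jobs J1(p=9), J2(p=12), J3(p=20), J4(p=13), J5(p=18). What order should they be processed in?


SPT: sort by shortest processing time
  J1: p=9
  J2: p=12
  J4: p=13
  J5: p=18
  J3: p=20
Order: J1 → J2 → J4 → J5 → J3


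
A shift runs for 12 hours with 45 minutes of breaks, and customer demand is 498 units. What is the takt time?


Available = 12×60 - 45 = 675 min
Takt time = 675 / 498
= 1.36 min/unit


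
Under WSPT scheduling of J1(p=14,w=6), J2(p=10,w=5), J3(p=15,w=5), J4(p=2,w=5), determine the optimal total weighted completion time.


WSPT order (by p/w): J4 → J2 → J1 → J3
  J4: C=2, w·C=5×2=10
  J2: C=12, w·C=5×12=60
  J1: C=26, w·C=6×26=156
  J3: C=41, w·C=5×41=205
Σ w·C = 431
= 431


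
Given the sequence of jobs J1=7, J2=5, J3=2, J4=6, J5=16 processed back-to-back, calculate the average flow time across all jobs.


Completion times:
  J1: completes at 7
  J2: completes at 12
  J3: completes at 14
  J4: completes at 20
  J5: completes at 36
Sum = 89
Average = 89/5
= 17.80


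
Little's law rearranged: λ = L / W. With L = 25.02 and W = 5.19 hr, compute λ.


Little's law: L = λW → λ = L / W
= 25.02 / 5.19
= 4.82 per hour


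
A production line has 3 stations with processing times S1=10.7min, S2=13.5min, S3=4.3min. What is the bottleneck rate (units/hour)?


Bottleneck = longest station time
Station times: [10.7, 13.5, 4.3]
Max = 13.5 min
Rate = 60 / 13.5
= 4.44 units/hour (bottleneck: 13.5min)


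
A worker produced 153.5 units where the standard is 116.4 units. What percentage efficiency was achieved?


Efficiency = (actual / standard) × 100
= (153.5 / 116.4) × 100
= 131.9%


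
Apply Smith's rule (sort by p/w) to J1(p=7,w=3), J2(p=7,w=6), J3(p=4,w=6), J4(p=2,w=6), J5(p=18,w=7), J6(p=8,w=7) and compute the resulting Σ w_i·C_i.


WSPT order (by p/w): J4 → J3 → J6 → J2 → J1 → J5
  J4: C=2, w·C=6×2=12
  J3: C=6, w·C=6×6=36
  J6: C=14, w·C=7×14=98
  J2: C=21, w·C=6×21=126
  J1: C=28, w·C=3×28=84
  J5: C=46, w·C=7×46=322
Σ w·C = 678
= 678


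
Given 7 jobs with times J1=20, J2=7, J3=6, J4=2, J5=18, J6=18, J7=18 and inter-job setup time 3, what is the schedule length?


Makespan = Σ processing + (n-1) × setup
= (20 + 7 + 6 + 2 + 18 + 18 + 18) + (7-1)×3
= 89 + 18
= 107 time units


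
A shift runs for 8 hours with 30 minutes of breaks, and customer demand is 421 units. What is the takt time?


Available = 8×60 - 30 = 450 min
Takt time = 450 / 421
= 1.07 min/unit


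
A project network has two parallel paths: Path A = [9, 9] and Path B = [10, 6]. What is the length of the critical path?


Path A: 9 + 9 = 18
Path B: 10 + 6 = 16
Critical path = longest = max(18, 16)
= 18 (Path A)


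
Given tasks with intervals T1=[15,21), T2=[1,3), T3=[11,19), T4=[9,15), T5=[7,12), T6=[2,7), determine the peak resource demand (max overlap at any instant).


Check each time point for overlaps:
  t=11: 3 tasks active (T3, T4, T5)
Max concurrent = 3


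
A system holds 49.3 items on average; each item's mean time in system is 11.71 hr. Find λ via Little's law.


Little's law: L = λW → λ = L / W
= 49.3 / 11.71
= 4.21 per hour


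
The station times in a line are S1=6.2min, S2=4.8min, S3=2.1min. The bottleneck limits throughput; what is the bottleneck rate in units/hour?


Bottleneck = longest station time
Station times: [6.2, 4.8, 2.1]
Max = 6.2 min
Rate = 60 / 6.2
= 9.68 units/hour (bottleneck: 6.2min)


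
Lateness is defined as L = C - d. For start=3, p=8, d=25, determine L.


Completion = 3 + 8 = 11
Lateness = C - d = 11 - 25
= -14


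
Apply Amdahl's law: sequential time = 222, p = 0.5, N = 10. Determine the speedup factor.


Amdahl's law: T_p = T × ((1-p) + p/N)
= 222 × ((1-0.5) + 0.5/10)
= 222 × (0.50 + 0.0500)
= 222 × 0.5500
= 122.10
Speedup = 222/122.10
= 1.82×


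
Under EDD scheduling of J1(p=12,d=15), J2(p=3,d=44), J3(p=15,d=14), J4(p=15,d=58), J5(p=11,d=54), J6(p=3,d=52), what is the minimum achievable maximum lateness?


EDD order: J3 → J1 → J2 → J6 → J5 → J4
Completion and lateness:
  J3: C=15, d=14, L=15-14=1
  J1: C=27, d=15, L=27-15=12
  J2: C=30, d=44, L=30-44=-14
  J6: C=33, d=52, L=33-52=-19
  J5: C=44, d=54, L=44-54=-10
  J4: C=59, d=58, L=59-58=1
Lmax = max(1, 12, -14, -19, -10, 1)
= 12


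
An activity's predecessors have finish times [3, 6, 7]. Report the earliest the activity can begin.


ES = max of all predecessor completion times
Predecessors: [3, 6, 7]
ES = max(3, 6, 7)
= 7


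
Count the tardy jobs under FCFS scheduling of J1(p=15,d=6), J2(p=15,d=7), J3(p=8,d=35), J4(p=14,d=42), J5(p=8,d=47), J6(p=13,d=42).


Completion vs due date:
  J1: C=15, d=6 → TARDY
  J2: C=30, d=7 → TARDY
  J3: C=38, d=35 → TARDY
  J4: C=52, d=42 → TARDY
  J5: C=60, d=47 → TARDY
  J6: C=73, d=42 → TARDY
Tardy jobs: J1, J2, J3, J4, J5, J6
Count = 6


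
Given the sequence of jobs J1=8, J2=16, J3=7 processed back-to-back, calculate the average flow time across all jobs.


Completion times:
  J1: completes at 8
  J2: completes at 24
  J3: completes at 31
Sum = 63
Average = 63/3
= 21.00


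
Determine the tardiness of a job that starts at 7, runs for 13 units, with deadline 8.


Completion = start + processing = 7 + 13 = 20
Tardiness = max(0, C - d) = max(0, 20 - 8)
= max(0, 12)
= 12


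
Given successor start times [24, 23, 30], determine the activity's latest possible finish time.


LF = min of all successor start times
Successors start at: [24, 23, 30]
LF = min(24, 23, 30)
= 23


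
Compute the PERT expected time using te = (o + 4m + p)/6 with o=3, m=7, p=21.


te = (o + 4m + p) / 6
= (3 + 4×7 + 21) / 6
= (3 + 28 + 21) / 6
= 52 / 6
= 8.67


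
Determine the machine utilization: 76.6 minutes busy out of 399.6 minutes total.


Utilization = busy / total × 100
= 76.6 / 399.6 × 100
= 19.2%


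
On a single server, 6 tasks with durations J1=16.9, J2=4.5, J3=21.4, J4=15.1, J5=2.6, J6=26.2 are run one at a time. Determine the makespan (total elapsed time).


Sequential makespan: sum all processing times
= 16.9 + 4.5 + 21.4 + 15.1 + 2.6 + 26.2
= 86.7 time units


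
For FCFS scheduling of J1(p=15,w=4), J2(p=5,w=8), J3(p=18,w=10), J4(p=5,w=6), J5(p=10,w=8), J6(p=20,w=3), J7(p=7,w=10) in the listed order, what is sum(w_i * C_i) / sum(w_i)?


Completion times:
  J1: C=15, w×C=4×15=60
  J2: C=20, w×C=8×20=160
  J3: C=38, w×C=10×38=380
  J4: C=43, w×C=6×43=258
  J5: C=53, w×C=8×53=424
  J6: C=73, w×C=3×73=219
  J7: C=80, w×C=10×80=800
Sum w×C = 2301
Sum w = 49
Weighted avg = 2301/49
= 46.96


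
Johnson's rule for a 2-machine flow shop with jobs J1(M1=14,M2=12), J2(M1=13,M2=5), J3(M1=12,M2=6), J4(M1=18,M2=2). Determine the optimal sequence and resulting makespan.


Johnson's rule:
Group 1 (M1≤M2, sort by M1): []
Group 2 (M1>M2, sort desc M2): ['J1', 'J3', 'J2', 'J4']
Sequence: J1 → J3 → J2 → J4
Makespan calculation:
  J1: M1 done=14, M2 done=26
  J3: M1 done=26, M2 done=32
  J2: M1 done=39, M2 done=44
  J4: M1 done=57, M2 done=59
= Sequence: J1 → J3 → J2 → J4, Makespan: 59


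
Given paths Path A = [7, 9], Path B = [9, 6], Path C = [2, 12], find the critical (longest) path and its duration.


Path A: 7 + 9 = 16
Path B: 9 + 6 = 15
Path C: 2 + 12 = 14
Critical path = longest = max(16, 15, 14)
= 16 (Path A)


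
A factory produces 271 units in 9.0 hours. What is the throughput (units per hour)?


Throughput = units / time
= 271 / 9.0
= 30.1 units/hour


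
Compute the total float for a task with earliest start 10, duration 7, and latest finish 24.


EF = ES + duration = 10 + 7 = 17
LS = LF - duration = 24 - 7 = 17
Total Float = LF - EF = 24 - 17
(or LS - ES = 17 - 10)
= 7


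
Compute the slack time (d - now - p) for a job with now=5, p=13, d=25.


Slack = due - current_time - processing
= 25 - 5 - 13
= 7


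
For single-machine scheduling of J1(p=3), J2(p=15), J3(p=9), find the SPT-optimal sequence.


SPT: sort by shortest processing time
  J1: p=3
  J3: p=9
  J2: p=15
Order: J1 → J3 → J2


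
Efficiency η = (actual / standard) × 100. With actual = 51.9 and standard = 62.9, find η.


Efficiency = (actual / standard) × 100
= (51.9 / 62.9) × 100
= 82.5%


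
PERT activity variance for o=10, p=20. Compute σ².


σ² = ((p - o) / 6)² = (p - o)² / 36
= (20 - 10)² / 36
= 10² / 36
= 100 / 36
= 2.7778


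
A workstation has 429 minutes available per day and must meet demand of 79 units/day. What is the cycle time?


Cycle time = available time / demand
= 429 / 79
= 5.43 min/unit


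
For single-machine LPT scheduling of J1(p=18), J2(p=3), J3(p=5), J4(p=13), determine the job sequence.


LPT: sort by longest processing time first
  J1: p=18
  J4: p=13
  J3: p=5
  J2: p=3
Order: J1 → J4 → J3 → J2


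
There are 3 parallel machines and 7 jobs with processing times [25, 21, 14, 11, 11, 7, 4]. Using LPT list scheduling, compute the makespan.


Jobs (LPT sorted): [25, 21, 14, 11, 11, 7, 4]
Machines: 3
  J=25 → Machine 1 (load: 0+25=25)
  J=21 → Machine 2 (load: 0+21=21)
  J=14 → Machine 3 (load: 0+14=14)
  J=11 → Machine 3 (load: 14+11=25)
  J=11 → Machine 2 (load: 21+11=32)
  J=7 → Machine 1 (load: 25+7=32)
  J=4 → Machine 3 (load: 25+4=29)
Machine loads: [32, 32, 29]
Makespan = max = 32 time units


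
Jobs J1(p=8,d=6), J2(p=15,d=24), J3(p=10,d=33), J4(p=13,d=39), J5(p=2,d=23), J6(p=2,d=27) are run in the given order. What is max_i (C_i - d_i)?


Lateness per job (L = C - d):
  J1: C=8, d=6, L=2
  J2: C=23, d=24, L=-1
  J3: C=33, d=33, L=0
  J4: C=46, d=39, L=7
  J5: C=48, d=23, L=25
  J6: C=50, d=27, L=23
Lmax = max(2, -1, 0, 7, 25, 23)
= 25


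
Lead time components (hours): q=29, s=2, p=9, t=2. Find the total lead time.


Lead time = queue + setup + processing + transit
= 29 + 2 + 9 + 2
= 42 hours


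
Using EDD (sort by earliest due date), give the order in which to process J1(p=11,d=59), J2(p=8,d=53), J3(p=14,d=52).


EDD: sort by earliest due date
  J3: d=52, p=14
  J2: d=53, p=8
  J1: d=59, p=11
Order: J3 → J2 → J1


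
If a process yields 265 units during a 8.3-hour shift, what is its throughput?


Throughput = units / time
= 265 / 8.3
= 31.9 units/hour


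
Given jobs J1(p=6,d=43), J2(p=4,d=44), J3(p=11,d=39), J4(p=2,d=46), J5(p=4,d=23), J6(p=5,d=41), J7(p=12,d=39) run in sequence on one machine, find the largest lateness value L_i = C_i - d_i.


Lateness per job (L = C - d):
  J1: C=6, d=43, L=-37
  J2: C=10, d=44, L=-34
  J3: C=21, d=39, L=-18
  J4: C=23, d=46, L=-23
  J5: C=27, d=23, L=4
  J6: C=32, d=41, L=-9
  J7: C=44, d=39, L=5
Lmax = max(-37, -34, -18, -23, 4, -9, 5)
= 5


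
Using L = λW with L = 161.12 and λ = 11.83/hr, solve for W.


Little's law: L = λW → W = L / λ
= 161.12 / 11.83
= 13.62 hours


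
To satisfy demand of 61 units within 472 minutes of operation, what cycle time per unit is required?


Cycle time = available time / demand
= 472 / 61
= 7.74 min/unit


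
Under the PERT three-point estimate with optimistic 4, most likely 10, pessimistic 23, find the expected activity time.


te = (o + 4m + p) / 6
= (4 + 4×10 + 23) / 6
= (4 + 40 + 23) / 6
= 67 / 6
= 11.17


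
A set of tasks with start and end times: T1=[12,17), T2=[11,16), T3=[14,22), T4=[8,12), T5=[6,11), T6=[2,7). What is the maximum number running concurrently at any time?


Check each time point for overlaps:
  t=14: 3 tasks active (T1, T2, T3)
Max concurrent = 3


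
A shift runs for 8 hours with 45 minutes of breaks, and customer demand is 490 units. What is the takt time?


Available = 8×60 - 45 = 435 min
Takt time = 435 / 490
= 0.89 min/unit


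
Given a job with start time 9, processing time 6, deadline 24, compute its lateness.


Completion = 9 + 6 = 15
Lateness = C - d = 15 - 24
= -9


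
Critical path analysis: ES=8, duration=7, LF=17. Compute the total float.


EF = ES + duration = 8 + 7 = 15
LS = LF - duration = 17 - 7 = 10
Total Float = LF - EF = 17 - 15
(or LS - ES = 10 - 8)
= 2


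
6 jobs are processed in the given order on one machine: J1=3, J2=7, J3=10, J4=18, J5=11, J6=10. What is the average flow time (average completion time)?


Completion times:
  J1: completes at 3
  J2: completes at 10
  J3: completes at 20
  J4: completes at 38
  J5: completes at 49
  J6: completes at 59
Sum = 179
Average = 179/6
= 29.83


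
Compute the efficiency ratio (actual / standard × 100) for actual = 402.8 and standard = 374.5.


Efficiency = (actual / standard) × 100
= (402.8 / 374.5) × 100
= 107.6%


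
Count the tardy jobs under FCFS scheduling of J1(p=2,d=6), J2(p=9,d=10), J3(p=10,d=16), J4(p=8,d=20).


Completion vs due date:
  J1: C=2, d=6 → on time
  J2: C=11, d=10 → TARDY
  J3: C=21, d=16 → TARDY
  J4: C=29, d=20 → TARDY
Tardy jobs: J2, J3, J4
Count = 3


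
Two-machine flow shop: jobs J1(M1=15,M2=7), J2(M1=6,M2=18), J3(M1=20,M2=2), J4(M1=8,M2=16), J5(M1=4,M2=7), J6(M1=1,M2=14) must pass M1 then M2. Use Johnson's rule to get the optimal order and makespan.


Johnson's rule:
Group 1 (M1≤M2, sort by M1): ['J6', 'J5', 'J2', 'J4']
Group 2 (M1>M2, sort desc M2): ['J1', 'J3']
Sequence: J6 → J5 → J2 → J4 → J1 → J3
Makespan calculation:
  J6: M1 done=1, M2 done=15
  J5: M1 done=5, M2 done=22
  J2: M1 done=11, M2 done=40
  J4: M1 done=19, M2 done=56
  J1: M1 done=34, M2 done=63
  J3: M1 done=54, M2 done=65
= Sequence: J6 → J5 → J2 → J4 → J1 → J3, Makespan: 65


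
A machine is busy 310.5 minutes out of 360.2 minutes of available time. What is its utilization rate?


Utilization = busy / total × 100
= 310.5 / 360.2 × 100
= 86.2%


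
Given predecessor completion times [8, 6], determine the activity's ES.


ES = max of all predecessor completion times
Predecessors: [8, 6]
ES = max(8, 6)
= 8


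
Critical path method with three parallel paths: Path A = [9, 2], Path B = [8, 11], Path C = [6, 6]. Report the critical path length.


Path A: 9 + 2 = 11
Path B: 8 + 11 = 19
Path C: 6 + 6 = 12
Critical path = longest = max(11, 19, 12)
= 19 (Path B)


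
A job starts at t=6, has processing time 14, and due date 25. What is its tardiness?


Completion = start + processing = 6 + 14 = 20
Tardiness = max(0, C - d) = max(0, 20 - 25)
= max(0, -5)
= 0


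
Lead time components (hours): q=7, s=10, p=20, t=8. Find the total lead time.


Lead time = queue + setup + processing + transit
= 7 + 10 + 20 + 8
= 45 hours


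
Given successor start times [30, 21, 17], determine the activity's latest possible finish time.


LF = min of all successor start times
Successors start at: [30, 21, 17]
LF = min(30, 21, 17)
= 17


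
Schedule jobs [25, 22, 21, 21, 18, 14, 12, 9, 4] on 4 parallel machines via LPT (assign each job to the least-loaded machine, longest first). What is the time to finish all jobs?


Jobs (LPT sorted): [25, 22, 21, 21, 18, 14, 12, 9, 4]
Machines: 4
  J=25 → Machine 1 (load: 0+25=25)
  J=22 → Machine 2 (load: 0+22=22)
  J=21 → Machine 3 (load: 0+21=21)
  J=21 → Machine 4 (load: 0+21=21)
  J=18 → Machine 3 (load: 21+18=39)
  J=14 → Machine 4 (load: 21+14=35)
  J=12 → Machine 2 (load: 22+12=34)
  J=9 → Machine 1 (load: 25+9=34)
  J=4 → Machine 1 (load: 34+4=38)
Machine loads: [38, 34, 39, 35]
Makespan = max = 39 time units


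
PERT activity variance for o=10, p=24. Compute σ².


σ² = ((p - o) / 6)² = (p - o)² / 36
= (24 - 10)² / 36
= 14² / 36
= 196 / 36
= 5.4444


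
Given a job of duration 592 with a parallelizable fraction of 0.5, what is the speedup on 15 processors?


Amdahl's law: T_p = T × ((1-p) + p/N)
= 592 × ((1-0.5) + 0.5/15)
= 592 × (0.50 + 0.0333)
= 592 × 0.5333
= 315.73
Speedup = 592/315.73
= 1.88×


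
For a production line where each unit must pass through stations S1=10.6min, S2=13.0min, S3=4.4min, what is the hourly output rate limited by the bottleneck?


Bottleneck = longest station time
Station times: [10.6, 13.0, 4.4]
Max = 13.0 min
Rate = 60 / 13.0
= 4.62 units/hour (bottleneck: 13.0min)


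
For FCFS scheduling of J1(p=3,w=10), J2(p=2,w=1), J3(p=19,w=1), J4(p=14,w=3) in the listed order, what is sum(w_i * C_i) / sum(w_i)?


Completion times:
  J1: C=3, w×C=10×3=30
  J2: C=5, w×C=1×5=5
  J3: C=24, w×C=1×24=24
  J4: C=38, w×C=3×38=114
Sum w×C = 173
Sum w = 15
Weighted avg = 173/15
= 11.53


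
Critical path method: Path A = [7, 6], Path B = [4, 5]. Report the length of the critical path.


Path A: 7 + 6 = 13
Path B: 4 + 5 = 9
Critical path = longest = max(13, 9)
= 13 (Path A)


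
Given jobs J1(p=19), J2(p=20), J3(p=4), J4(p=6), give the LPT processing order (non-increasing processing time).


LPT: sort by longest processing time first
  J2: p=20
  J1: p=19
  J4: p=6
  J3: p=4
Order: J2 → J1 → J4 → J3


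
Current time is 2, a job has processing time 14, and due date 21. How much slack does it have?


Slack = due - current_time - processing
= 21 - 2 - 14
= 5


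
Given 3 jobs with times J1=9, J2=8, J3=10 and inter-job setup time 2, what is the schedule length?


Makespan = Σ processing + (n-1) × setup
= (9 + 8 + 10) + (3-1)×2
= 27 + 4
= 31 time units


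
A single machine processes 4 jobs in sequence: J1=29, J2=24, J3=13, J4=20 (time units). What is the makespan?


Sequential makespan: sum all processing times
= 29 + 24 + 13 + 20
= 86 time units


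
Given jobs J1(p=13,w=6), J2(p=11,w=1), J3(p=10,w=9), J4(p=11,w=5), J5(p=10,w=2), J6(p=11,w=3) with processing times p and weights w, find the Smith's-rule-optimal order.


WSPT (Smith's rule): sort by p/w ascending
  J3: p/w = 10/9 = 1.111
  J1: p/w = 13/6 = 2.167
  J4: p/w = 11/5 = 2.200
  J6: p/w = 11/3 = 3.667
  J5: p/w = 10/2 = 5.000
  J2: p/w = 11/1 = 11.000
Order: J3 → J1 → J4 → J6 → J5 → J2


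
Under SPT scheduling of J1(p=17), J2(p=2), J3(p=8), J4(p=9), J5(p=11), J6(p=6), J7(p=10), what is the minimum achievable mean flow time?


SPT order: J2 → J6 → J3 → J4 → J7 → J5 → J1
Completion times:
  J2: C=2
  J6: C=8
  J3: C=16
  J4: C=25
  J7: C=35
  J5: C=46
  J1: C=63
Sum = 195, n = 7
Mean flow = 195/7
= 27.86


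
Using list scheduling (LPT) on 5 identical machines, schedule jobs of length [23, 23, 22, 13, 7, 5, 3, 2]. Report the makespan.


Jobs (LPT sorted): [23, 23, 22, 13, 7, 5, 3, 2]
Machines: 5
  J=23 → Machine 1 (load: 0+23=23)
  J=23 → Machine 2 (load: 0+23=23)
  J=22 → Machine 3 (load: 0+22=22)
  J=13 → Machine 4 (load: 0+13=13)
  J=7 → Machine 5 (load: 0+7=7)
  J=5 → Machine 5 (load: 7+5=12)
  J=3 → Machine 5 (load: 12+3=15)
  J=2 → Machine 4 (load: 13+2=15)
Machine loads: [23, 23, 22, 15, 15]
Makespan = max = 23 time units


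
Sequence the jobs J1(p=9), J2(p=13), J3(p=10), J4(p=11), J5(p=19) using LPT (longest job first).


LPT: sort by longest processing time first
  J5: p=19
  J2: p=13
  J4: p=11
  J3: p=10
  J1: p=9
Order: J5 → J2 → J4 → J3 → J1


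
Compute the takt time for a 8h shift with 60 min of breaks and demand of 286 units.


Available = 8×60 - 60 = 420 min
Takt time = 420 / 286
= 1.47 min/unit


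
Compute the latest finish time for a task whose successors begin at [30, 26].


LF = min of all successor start times
Successors start at: [30, 26]
LF = min(30, 26)
= 26


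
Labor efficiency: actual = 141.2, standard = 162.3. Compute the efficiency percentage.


Efficiency = (actual / standard) × 100
= (141.2 / 162.3) × 100
= 87.0%


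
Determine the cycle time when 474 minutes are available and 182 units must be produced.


Cycle time = available time / demand
= 474 / 182
= 2.60 min/unit


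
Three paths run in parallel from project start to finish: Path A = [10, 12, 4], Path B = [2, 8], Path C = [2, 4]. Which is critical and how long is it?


Path A: 10 + 12 + 4 = 26
Path B: 2 + 8 = 10
Path C: 2 + 4 = 6
Critical path = longest = max(26, 10, 6)
= 26 (Path A)


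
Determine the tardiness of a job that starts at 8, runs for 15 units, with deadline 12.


Completion = start + processing = 8 + 15 = 23
Tardiness = max(0, C - d) = max(0, 23 - 12)
= max(0, 11)
= 11


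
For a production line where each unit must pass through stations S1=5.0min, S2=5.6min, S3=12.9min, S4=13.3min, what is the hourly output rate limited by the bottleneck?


Bottleneck = longest station time
Station times: [5.0, 5.6, 12.9, 13.3]
Max = 13.3 min
Rate = 60 / 13.3
= 4.51 units/hour (bottleneck: 13.3min)


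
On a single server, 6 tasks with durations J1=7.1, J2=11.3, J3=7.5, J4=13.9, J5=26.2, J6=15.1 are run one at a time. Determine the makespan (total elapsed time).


Sequential makespan: sum all processing times
= 7.1 + 11.3 + 7.5 + 13.9 + 26.2 + 15.1
= 81.1 time units


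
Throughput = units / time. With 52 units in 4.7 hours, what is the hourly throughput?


Throughput = units / time
= 52 / 4.7
= 11.1 units/hour


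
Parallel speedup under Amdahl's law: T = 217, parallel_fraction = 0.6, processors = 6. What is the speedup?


Amdahl's law: T_p = T × ((1-p) + p/N)
= 217 × ((1-0.6) + 0.6/6)
= 217 × (0.40 + 0.1000)
= 217 × 0.5000
= 108.50
Speedup = 217/108.50
= 2.00×


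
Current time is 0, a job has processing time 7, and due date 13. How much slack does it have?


Slack = due - current_time - processing
= 13 - 0 - 7
= 6


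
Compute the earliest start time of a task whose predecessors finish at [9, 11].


ES = max of all predecessor completion times
Predecessors: [9, 11]
ES = max(9, 11)
= 11


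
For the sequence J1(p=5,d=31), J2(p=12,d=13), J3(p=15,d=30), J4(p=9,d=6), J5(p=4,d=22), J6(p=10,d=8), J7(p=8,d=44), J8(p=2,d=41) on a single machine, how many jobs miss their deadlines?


Completion vs due date:
  J1: C=5, d=31 → on time
  J2: C=17, d=13 → TARDY
  J3: C=32, d=30 → TARDY
  J4: C=41, d=6 → TARDY
  J5: C=45, d=22 → TARDY
  J6: C=55, d=8 → TARDY
  J7: C=63, d=44 → TARDY
  J8: C=65, d=41 → TARDY
Tardy jobs: J2, J3, J4, J5, J6, J7, J8
Count = 7


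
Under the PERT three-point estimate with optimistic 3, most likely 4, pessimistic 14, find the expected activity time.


te = (o + 4m + p) / 6
= (3 + 4×4 + 14) / 6
= (3 + 16 + 14) / 6
= 33 / 6
= 5.50


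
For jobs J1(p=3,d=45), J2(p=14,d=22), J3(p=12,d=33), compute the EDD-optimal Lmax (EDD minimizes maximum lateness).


EDD order: J2 → J3 → J1
Completion and lateness:
  J2: C=14, d=22, L=14-22=-8
  J3: C=26, d=33, L=26-33=-7
  J1: C=29, d=45, L=29-45=-16
Lmax = max(-8, -7, -16)
= -7


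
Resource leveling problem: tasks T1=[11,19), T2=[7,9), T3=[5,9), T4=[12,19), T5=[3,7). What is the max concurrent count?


Check each time point for overlaps:
  t=5: 2 tasks active (T3, T5)
Max concurrent = 2


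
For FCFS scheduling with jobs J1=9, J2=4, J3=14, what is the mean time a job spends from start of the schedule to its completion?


Completion times:
  J1: completes at 9
  J2: completes at 13
  J3: completes at 27
Sum = 49
Average = 49/3
= 16.33


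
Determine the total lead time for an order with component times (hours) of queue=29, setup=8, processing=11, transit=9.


Lead time = queue + setup + processing + transit
= 29 + 8 + 11 + 9
= 57 hours


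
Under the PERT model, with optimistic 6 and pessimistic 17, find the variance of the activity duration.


σ² = ((p - o) / 6)² = (p - o)² / 36
= (17 - 6)² / 36
= 11² / 36
= 121 / 36
= 3.3611


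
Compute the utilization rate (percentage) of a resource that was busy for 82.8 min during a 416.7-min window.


Utilization = busy / total × 100
= 82.8 / 416.7 × 100
= 19.9%


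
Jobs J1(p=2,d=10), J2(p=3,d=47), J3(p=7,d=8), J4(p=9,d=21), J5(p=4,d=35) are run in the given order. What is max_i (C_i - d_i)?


Lateness per job (L = C - d):
  J1: C=2, d=10, L=-8
  J2: C=5, d=47, L=-42
  J3: C=12, d=8, L=4
  J4: C=21, d=21, L=0
  J5: C=25, d=35, L=-10
Lmax = max(-8, -42, 4, 0, -10)
= 4


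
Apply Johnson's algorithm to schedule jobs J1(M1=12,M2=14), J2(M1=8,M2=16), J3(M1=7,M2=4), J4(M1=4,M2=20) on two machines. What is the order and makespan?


Johnson's rule:
Group 1 (M1≤M2, sort by M1): ['J4', 'J2', 'J1']
Group 2 (M1>M2, sort desc M2): ['J3']
Sequence: J4 → J2 → J1 → J3
Makespan calculation:
  J4: M1 done=4, M2 done=24
  J2: M1 done=12, M2 done=40
  J1: M1 done=24, M2 done=54
  J3: M1 done=31, M2 done=58
= Sequence: J4 → J2 → J1 → J3, Makespan: 58


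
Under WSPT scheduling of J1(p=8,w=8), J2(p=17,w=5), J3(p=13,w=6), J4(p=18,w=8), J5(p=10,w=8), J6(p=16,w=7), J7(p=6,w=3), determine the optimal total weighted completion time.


WSPT order (by p/w): J1 → J5 → J7 → J3 → J4 → J6 → J2
  J1: C=8, w·C=8×8=64
  J5: C=18, w·C=8×18=144
  J7: C=24, w·C=3×24=72
  J3: C=37, w·C=6×37=222
  J4: C=55, w·C=8×55=440
  J6: C=71, w·C=7×71=497
  J2: C=88, w·C=5×88=440
Σ w·C = 1879
= 1879


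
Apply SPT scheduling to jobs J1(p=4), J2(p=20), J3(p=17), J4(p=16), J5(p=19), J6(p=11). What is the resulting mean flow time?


SPT order: J1 → J6 → J4 → J3 → J5 → J2
Completion times:
  J1: C=4
  J6: C=15
  J4: C=31
  J3: C=48
  J5: C=67
  J2: C=87
Sum = 252, n = 6
Mean flow = 252/6
= 42.00


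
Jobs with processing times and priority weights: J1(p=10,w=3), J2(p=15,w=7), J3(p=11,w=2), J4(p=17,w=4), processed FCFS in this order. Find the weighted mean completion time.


Completion times:
  J1: C=10, w×C=3×10=30
  J2: C=25, w×C=7×25=175
  J3: C=36, w×C=2×36=72
  J4: C=53, w×C=4×53=212
Sum w×C = 489
Sum w = 16
Weighted avg = 489/16
= 30.56


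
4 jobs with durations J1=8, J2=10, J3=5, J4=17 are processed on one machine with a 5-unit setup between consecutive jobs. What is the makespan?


Makespan = Σ processing + (n-1) × setup
= (8 + 10 + 5 + 17) + (4-1)×5
= 40 + 15
= 55 time units


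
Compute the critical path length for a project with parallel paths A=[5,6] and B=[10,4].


Path A: 5 + 6 = 11
Path B: 10 + 4 = 14
Critical path = longest = max(11, 14)
= 14 (Path B)


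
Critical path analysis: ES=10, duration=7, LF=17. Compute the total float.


EF = ES + duration = 10 + 7 = 17
LS = LF - duration = 17 - 7 = 10
Total Float = LF - EF = 17 - 17
(or LS - ES = 10 - 10)
= 0


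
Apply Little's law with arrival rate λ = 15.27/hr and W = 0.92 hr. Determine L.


Little's law: L = λ × W
= 15.27 × 0.92
= 14.05


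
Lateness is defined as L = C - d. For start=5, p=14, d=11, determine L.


Completion = 5 + 14 = 19
Lateness = C - d = 19 - 11
= 8


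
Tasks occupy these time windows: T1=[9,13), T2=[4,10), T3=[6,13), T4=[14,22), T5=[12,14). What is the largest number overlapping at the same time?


Check each time point for overlaps:
  t=9: 3 tasks active (T1, T2, T3)
Max concurrent = 3


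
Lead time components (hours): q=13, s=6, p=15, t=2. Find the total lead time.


Lead time = queue + setup + processing + transit
= 13 + 6 + 15 + 2
= 36 hours


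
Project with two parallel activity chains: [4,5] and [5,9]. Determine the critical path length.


Path A: 4 + 5 = 9
Path B: 5 + 9 = 14
Critical path = longest = max(9, 14)
= 14 (Path B)


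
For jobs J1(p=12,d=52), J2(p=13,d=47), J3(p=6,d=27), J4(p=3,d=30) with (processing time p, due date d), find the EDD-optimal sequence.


EDD: sort by earliest due date
  J3: d=27, p=6
  J4: d=30, p=3
  J2: d=47, p=13
  J1: d=52, p=12
Order: J3 → J4 → J2 → J1


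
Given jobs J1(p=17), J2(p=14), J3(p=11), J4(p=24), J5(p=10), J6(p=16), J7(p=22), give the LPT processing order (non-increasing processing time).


LPT: sort by longest processing time first
  J4: p=24
  J7: p=22
  J1: p=17
  J6: p=16
  J2: p=14
  J3: p=11
  J5: p=10
Order: J4 → J7 → J1 → J6 → J2 → J3 → J5


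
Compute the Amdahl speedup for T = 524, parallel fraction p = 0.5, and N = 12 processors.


Amdahl's law: T_p = T × ((1-p) + p/N)
= 524 × ((1-0.5) + 0.5/12)
= 524 × (0.50 + 0.0417)
= 524 × 0.5417
= 283.83
Speedup = 524/283.83
= 1.85×
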